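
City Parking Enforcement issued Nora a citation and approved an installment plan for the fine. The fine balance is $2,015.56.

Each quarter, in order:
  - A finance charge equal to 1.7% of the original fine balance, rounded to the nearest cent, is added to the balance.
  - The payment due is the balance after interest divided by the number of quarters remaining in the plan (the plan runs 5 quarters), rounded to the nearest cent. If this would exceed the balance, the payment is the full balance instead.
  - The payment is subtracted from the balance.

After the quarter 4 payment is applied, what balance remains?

$447.08

Quarter 1: opening $2,015.56; interest $34.26 → $2,049.82; payment $409.96; balance $1,639.86
Quarter 2: opening $1,639.86; interest $34.26 → $1,674.12; payment $418.53; balance $1,255.59
Quarter 3: opening $1,255.59; interest $34.26 → $1,289.85; payment $429.95; balance $859.90
Quarter 4: opening $859.90; interest $34.26 → $894.16; payment $447.08; balance $447.08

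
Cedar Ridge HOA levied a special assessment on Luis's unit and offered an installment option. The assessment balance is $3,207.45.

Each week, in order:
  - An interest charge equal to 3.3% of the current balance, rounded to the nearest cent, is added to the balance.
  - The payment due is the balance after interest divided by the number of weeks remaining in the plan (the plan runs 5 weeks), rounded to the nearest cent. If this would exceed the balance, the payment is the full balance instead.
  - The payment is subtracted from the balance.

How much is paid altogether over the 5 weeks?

Week 1: $3,207.45 +$105.85 interest = $3,313.30; pay $662.66 → $2,650.64
Week 2: $2,650.64 +$87.47 interest = $2,738.11; pay $684.53 → $2,053.58
Week 3: $2,053.58 +$67.77 interest = $2,121.35; pay $707.12 → $1,414.23
Week 4: $1,414.23 +$46.67 interest = $1,460.90; pay $730.45 → $730.45
Week 5: $730.45 +$24.10 interest = $754.55; pay $754.55 → $0.00
Total paid: $3,539.31

$3,539.31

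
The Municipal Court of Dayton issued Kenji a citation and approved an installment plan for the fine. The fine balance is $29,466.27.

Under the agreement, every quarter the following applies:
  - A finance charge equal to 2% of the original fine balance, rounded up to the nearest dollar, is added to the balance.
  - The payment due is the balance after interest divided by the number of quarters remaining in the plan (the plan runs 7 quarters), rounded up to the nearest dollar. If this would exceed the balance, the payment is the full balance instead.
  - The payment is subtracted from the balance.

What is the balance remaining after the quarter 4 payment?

Quarter 1: $29,466.27 +$590.00 interest = $30,056.27; pay $4,294.00 → $25,762.27
Quarter 2: $25,762.27 +$590.00 interest = $26,352.27; pay $4,393.00 → $21,959.27
Quarter 3: $21,959.27 +$590.00 interest = $22,549.27; pay $4,510.00 → $18,039.27
Quarter 4: $18,039.27 +$590.00 interest = $18,629.27; pay $4,658.00 → $13,971.27

$13,971.27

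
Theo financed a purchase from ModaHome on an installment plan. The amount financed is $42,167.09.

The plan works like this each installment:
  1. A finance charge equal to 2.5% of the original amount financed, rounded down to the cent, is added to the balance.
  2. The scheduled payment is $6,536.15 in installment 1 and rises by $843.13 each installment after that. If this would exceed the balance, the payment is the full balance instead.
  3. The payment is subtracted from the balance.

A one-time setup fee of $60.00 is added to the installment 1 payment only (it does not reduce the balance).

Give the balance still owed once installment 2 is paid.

Installment 1: opening $42,167.09; interest $1,054.17 → $43,221.26; payment $6,536.15 (+ $60.00 fee); balance $36,685.11
Installment 2: opening $36,685.11; interest $1,054.17 → $37,739.28; payment $7,379.28; balance $30,360.00

$30,360.00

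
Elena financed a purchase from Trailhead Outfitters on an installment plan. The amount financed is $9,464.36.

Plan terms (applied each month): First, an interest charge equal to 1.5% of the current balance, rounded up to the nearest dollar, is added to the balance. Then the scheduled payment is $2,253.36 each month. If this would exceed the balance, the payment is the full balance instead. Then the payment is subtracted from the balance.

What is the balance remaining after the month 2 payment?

Month 1: opening $9,464.36; interest $142.00 → $9,606.36; payment $2,253.36; balance $7,353.00
Month 2: opening $7,353.00; interest $111.00 → $7,464.00; payment $2,253.36; balance $5,210.64

$5,210.64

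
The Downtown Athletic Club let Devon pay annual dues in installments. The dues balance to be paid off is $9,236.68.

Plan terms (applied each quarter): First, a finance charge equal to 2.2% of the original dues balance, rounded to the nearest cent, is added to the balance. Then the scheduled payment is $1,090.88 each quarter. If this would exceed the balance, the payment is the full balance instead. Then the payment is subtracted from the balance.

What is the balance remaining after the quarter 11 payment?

Quarter 1: $9,236.68 +$203.21 interest = $9,439.89; pay $1,090.88 → $8,349.01
Quarter 2: $8,349.01 +$203.21 interest = $8,552.22; pay $1,090.88 → $7,461.34
Quarter 3: $7,461.34 +$203.21 interest = $7,664.55; pay $1,090.88 → $6,573.67
Quarter 4: $6,573.67 +$203.21 interest = $6,776.88; pay $1,090.88 → $5,686.00
Quarter 5: $5,686.00 +$203.21 interest = $5,889.21; pay $1,090.88 → $4,798.33
Quarter 6: $4,798.33 +$203.21 interest = $5,001.54; pay $1,090.88 → $3,910.66
Quarter 7: $3,910.66 +$203.21 interest = $4,113.87; pay $1,090.88 → $3,022.99
Quarter 8: $3,022.99 +$203.21 interest = $3,226.20; pay $1,090.88 → $2,135.32
Quarter 9: $2,135.32 +$203.21 interest = $2,338.53; pay $1,090.88 → $1,247.65
Quarter 10: $1,247.65 +$203.21 interest = $1,450.86; pay $1,090.88 → $359.98
Quarter 11: $359.98 +$203.21 interest = $563.19; pay $563.19 → $0.00

$0.00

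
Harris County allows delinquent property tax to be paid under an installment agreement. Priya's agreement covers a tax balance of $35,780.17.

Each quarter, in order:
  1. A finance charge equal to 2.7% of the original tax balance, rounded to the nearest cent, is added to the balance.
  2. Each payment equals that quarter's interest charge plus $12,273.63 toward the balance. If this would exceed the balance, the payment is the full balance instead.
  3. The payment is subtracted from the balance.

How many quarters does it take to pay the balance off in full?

Quarter 1: opening $35,780.17; interest $966.06 → $36,746.23; payment $13,239.69; balance $23,506.54
Quarter 2: opening $23,506.54; interest $966.06 → $24,472.60; payment $13,239.69; balance $11,232.91
Quarter 3: opening $11,232.91; interest $966.06 → $12,198.97; payment $12,198.97; balance $0.00
Balance reaches $0.00 in quarter 3.

3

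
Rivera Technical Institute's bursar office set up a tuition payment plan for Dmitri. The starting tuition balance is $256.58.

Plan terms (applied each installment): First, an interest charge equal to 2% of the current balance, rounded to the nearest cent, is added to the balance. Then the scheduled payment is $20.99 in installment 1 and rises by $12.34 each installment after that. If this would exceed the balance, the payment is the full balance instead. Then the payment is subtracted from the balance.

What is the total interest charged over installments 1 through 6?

Installment 1: opening $256.58; interest $5.13 → $261.71; payment $20.99; balance $240.72
Installment 2: opening $240.72; interest $4.81 → $245.53; payment $33.33; balance $212.20
Installment 3: opening $212.20; interest $4.24 → $216.44; payment $45.67; balance $170.77
Installment 4: opening $170.77; interest $3.42 → $174.19; payment $58.01; balance $116.18
Installment 5: opening $116.18; interest $2.32 → $118.50; payment $70.35; balance $48.15
Installment 6: opening $48.15; interest $0.96 → $49.11; payment $49.11; balance $0.00
Total interest: $5.13 + $4.81 + $4.24 + $3.42 + $2.32 + $0.96 = $20.88

$20.88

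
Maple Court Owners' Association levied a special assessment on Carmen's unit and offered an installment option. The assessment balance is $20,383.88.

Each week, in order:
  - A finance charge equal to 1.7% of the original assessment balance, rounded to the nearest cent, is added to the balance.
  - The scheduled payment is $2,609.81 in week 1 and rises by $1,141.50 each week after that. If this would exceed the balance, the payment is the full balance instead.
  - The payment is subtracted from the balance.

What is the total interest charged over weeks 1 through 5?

Week 1: opening $20,383.88; interest $346.53 → $20,730.41; payment $2,609.81; balance $18,120.60
Week 2: opening $18,120.60; interest $346.53 → $18,467.13; payment $3,751.31; balance $14,715.82
Week 3: opening $14,715.82; interest $346.53 → $15,062.35; payment $4,892.81; balance $10,169.54
Week 4: opening $10,169.54; interest $346.53 → $10,516.07; payment $6,034.31; balance $4,481.76
Week 5: opening $4,481.76; interest $346.53 → $4,828.29; payment $4,828.29; balance $0.00
Total interest: $346.53 + $346.53 + $346.53 + $346.53 + $346.53 = $1,732.65

$1,732.65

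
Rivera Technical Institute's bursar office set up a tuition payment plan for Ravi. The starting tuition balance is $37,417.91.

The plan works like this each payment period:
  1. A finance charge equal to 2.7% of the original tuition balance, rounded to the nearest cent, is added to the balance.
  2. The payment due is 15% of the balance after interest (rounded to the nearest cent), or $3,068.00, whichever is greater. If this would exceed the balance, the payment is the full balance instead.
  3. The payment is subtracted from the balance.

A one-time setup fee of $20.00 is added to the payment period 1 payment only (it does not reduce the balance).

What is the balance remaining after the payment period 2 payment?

$28,623.10

# | Opening | Interest | Payment | Fee | End bal
1 | $37,417.91 | $1,010.28 | $5,764.23 | $20.00 | $32,663.96
2 | $32,663.96 | $1,010.28 | $5,051.14 | — | $28,623.10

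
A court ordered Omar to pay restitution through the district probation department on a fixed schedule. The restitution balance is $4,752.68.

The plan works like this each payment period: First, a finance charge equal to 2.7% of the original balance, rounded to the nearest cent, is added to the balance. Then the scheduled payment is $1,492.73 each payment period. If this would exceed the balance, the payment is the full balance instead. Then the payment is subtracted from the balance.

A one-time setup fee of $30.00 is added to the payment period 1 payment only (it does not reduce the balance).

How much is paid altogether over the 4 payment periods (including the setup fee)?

$5,295.96

Payment period 1: $4,752.68 +$128.32 interest = $4,881.00; pay $1,492.73 (+ $30.00 fee) → $3,388.27
Payment period 2: $3,388.27 +$128.32 interest = $3,516.59; pay $1,492.73 → $2,023.86
Payment period 3: $2,023.86 +$128.32 interest = $2,152.18; pay $1,492.73 → $659.45
Payment period 4: $659.45 +$128.32 interest = $787.77; pay $787.77 → $0.00
Total paid: $5,295.96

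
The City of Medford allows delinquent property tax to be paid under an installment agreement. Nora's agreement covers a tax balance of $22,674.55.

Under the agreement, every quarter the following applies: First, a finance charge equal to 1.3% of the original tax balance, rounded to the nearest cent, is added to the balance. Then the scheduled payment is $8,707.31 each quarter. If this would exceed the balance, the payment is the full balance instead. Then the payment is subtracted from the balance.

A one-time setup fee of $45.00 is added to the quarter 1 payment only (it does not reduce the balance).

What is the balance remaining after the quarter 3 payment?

$0.00

Quarter 1: $22,674.55 +$294.77 interest = $22,969.32; pay $8,707.31 (+ $45.00 fee) → $14,262.01
Quarter 2: $14,262.01 +$294.77 interest = $14,556.78; pay $8,707.31 → $5,849.47
Quarter 3: $5,849.47 +$294.77 interest = $6,144.24; pay $6,144.24 → $0.00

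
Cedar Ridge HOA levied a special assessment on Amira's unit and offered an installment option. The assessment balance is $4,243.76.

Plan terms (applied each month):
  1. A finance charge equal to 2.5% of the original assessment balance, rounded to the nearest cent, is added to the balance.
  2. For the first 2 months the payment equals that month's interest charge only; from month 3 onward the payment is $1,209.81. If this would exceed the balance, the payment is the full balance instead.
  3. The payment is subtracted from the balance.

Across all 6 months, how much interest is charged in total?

$636.54

Month 1: opening $4,243.76; interest $106.09 → $4,349.85; payment $106.09; balance $4,243.76
Month 2: opening $4,243.76; interest $106.09 → $4,349.85; payment $106.09; balance $4,243.76
Month 3: opening $4,243.76; interest $106.09 → $4,349.85; payment $1,209.81; balance $3,140.04
Month 4: opening $3,140.04; interest $106.09 → $3,246.13; payment $1,209.81; balance $2,036.32
Month 5: opening $2,036.32; interest $106.09 → $2,142.41; payment $1,209.81; balance $932.60
Month 6: opening $932.60; interest $106.09 → $1,038.69; payment $1,038.69; balance $0.00
Total interest: $106.09 + $106.09 + $106.09 + $106.09 + $106.09 + $106.09 = $636.54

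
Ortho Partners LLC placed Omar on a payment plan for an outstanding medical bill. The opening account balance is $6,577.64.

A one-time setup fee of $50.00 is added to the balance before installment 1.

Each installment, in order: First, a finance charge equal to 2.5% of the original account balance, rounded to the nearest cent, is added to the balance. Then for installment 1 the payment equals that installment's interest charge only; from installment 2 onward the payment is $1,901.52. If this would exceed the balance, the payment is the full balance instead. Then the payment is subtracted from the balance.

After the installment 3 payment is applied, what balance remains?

Installment 1: $6,627.64 +$164.44 interest = $6,792.08; pay $164.44 → $6,627.64
Installment 2: $6,627.64 +$164.44 interest = $6,792.08; pay $1,901.52 → $4,890.56
Installment 3: $4,890.56 +$164.44 interest = $5,055.00; pay $1,901.52 → $3,153.48

$3,153.48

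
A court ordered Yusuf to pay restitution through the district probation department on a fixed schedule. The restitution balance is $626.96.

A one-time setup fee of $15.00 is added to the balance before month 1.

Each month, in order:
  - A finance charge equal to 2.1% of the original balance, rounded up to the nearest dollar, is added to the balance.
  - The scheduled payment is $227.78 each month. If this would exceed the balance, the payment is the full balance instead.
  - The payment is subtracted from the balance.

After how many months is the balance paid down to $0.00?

Month 1: opening $641.96; interest $14.00 → $655.96; payment $227.78; balance $428.18
Month 2: opening $428.18; interest $14.00 → $442.18; payment $227.78; balance $214.40
Month 3: opening $214.40; interest $14.00 → $228.40; payment $227.78; balance $0.62
Month 4: opening $0.62; interest $14.00 → $14.62; payment $14.62; balance $0.00
Balance reaches $0.00 in month 4.

4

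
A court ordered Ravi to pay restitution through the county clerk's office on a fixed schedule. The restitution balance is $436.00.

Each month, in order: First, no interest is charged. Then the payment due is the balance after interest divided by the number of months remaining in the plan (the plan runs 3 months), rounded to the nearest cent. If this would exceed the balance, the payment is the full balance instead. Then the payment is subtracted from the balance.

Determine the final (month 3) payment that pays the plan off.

Month 1: $436.00 − $145.33 → $290.67
Month 2: $290.67 − $145.34 → $145.33
Month 3: $145.33 − $145.33 → $0.00

$145.33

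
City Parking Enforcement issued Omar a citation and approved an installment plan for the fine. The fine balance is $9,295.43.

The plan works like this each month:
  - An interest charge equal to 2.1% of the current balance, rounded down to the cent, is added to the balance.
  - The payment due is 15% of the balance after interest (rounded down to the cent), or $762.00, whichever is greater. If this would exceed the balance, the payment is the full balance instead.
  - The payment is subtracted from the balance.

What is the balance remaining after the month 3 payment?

Month 1: opening $9,295.43; interest $195.20 → $9,490.63; payment $1,423.59; balance $8,067.04
Month 2: opening $8,067.04; interest $169.40 → $8,236.44; payment $1,235.46; balance $7,000.98
Month 3: opening $7,000.98; interest $147.02 → $7,148.00; payment $1,072.20; balance $6,075.80

$6,075.80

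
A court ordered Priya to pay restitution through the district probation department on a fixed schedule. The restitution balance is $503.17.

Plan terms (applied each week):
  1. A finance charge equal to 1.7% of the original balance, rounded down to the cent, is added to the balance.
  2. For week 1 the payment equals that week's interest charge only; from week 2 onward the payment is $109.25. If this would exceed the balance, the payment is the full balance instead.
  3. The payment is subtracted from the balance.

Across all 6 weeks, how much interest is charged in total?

$51.30

# | Opening | Interest | Payment | End bal
1 | $503.17 | $8.55 | $8.55 | $503.17
2 | $503.17 | $8.55 | $109.25 | $402.47
3 | $402.47 | $8.55 | $109.25 | $301.77
4 | $301.77 | $8.55 | $109.25 | $201.07
5 | $201.07 | $8.55 | $109.25 | $100.37
6 | $100.37 | $8.55 | $108.92 | $0.00
Total interest: $8.55 + $8.55 + $8.55 + $8.55 + $8.55 + $8.55 = $51.30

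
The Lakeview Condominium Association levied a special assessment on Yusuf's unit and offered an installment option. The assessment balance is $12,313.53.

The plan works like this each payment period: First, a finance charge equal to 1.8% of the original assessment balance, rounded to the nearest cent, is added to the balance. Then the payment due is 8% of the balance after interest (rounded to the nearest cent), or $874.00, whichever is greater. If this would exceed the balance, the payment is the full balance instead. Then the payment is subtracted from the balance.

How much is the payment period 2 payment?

$940.32

Payment period 1: opening $12,313.53; interest $221.64 → $12,535.17; payment $1,002.81; balance $11,532.36
Payment period 2: opening $11,532.36; interest $221.64 → $11,754.00; payment $940.32; balance $10,813.68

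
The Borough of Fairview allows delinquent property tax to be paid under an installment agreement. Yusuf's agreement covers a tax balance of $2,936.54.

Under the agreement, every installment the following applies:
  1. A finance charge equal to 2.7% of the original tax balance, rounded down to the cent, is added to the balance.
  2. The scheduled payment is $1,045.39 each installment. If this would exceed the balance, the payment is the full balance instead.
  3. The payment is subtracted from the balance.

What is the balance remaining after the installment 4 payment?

$0.00

Installment 1: $2,936.54 +$79.28 interest = $3,015.82; pay $1,045.39 → $1,970.43
Installment 2: $1,970.43 +$79.28 interest = $2,049.71; pay $1,045.39 → $1,004.32
Installment 3: $1,004.32 +$79.28 interest = $1,083.60; pay $1,045.39 → $38.21
Installment 4: $38.21 +$79.28 interest = $117.49; pay $117.49 → $0.00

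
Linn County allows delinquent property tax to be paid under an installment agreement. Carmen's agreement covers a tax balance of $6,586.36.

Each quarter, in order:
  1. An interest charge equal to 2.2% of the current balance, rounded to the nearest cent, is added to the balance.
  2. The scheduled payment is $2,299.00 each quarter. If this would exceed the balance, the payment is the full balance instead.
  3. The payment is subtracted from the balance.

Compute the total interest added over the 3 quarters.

$291.49

Quarter 1: $6,586.36 +$144.90 interest = $6,731.26; pay $2,299.00 → $4,432.26
Quarter 2: $4,432.26 +$97.51 interest = $4,529.77; pay $2,299.00 → $2,230.77
Quarter 3: $2,230.77 +$49.08 interest = $2,279.85; pay $2,279.85 → $0.00
Total interest: $144.90 + $97.51 + $49.08 = $291.49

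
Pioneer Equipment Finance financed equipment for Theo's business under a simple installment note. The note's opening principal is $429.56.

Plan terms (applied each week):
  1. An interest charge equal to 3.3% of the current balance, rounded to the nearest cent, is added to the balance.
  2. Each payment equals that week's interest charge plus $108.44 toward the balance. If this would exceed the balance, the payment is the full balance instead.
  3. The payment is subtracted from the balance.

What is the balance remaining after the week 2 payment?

# | Opening | Interest | Payment | End bal
1 | $429.56 | $14.18 | $122.62 | $321.12
2 | $321.12 | $10.60 | $119.04 | $212.68

$212.68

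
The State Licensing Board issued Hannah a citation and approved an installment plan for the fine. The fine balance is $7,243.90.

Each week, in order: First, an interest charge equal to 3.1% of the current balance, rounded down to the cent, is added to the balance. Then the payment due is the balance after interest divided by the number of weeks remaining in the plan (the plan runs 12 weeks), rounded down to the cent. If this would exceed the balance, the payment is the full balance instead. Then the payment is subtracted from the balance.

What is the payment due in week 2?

Week 1: $7,243.90 +$224.56 interest = $7,468.46; pay $622.37 → $6,846.09
Week 2: $6,846.09 +$212.22 interest = $7,058.31; pay $641.66 → $6,416.65

$641.66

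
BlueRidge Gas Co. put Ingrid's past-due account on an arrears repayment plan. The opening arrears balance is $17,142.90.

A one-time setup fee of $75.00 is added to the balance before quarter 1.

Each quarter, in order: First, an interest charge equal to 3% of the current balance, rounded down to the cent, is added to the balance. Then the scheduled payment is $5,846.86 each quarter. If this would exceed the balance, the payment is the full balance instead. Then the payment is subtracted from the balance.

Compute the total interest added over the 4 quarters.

$1,087.33

Quarter 1: $17,217.90 +$516.53 interest = $17,734.43; pay $5,846.86 → $11,887.57
Quarter 2: $11,887.57 +$356.62 interest = $12,244.19; pay $5,846.86 → $6,397.33
Quarter 3: $6,397.33 +$191.91 interest = $6,589.24; pay $5,846.86 → $742.38
Quarter 4: $742.38 +$22.27 interest = $764.65; pay $764.65 → $0.00
Total interest: $516.53 + $356.62 + $191.91 + $22.27 = $1,087.33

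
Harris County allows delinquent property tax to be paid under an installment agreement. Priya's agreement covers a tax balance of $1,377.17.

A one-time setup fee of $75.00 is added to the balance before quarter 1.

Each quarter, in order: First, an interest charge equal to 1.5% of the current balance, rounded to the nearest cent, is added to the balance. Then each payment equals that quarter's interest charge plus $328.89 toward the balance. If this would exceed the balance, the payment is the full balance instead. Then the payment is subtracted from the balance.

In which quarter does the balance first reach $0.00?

Quarter 1: $1,452.17 +$21.78 interest = $1,473.95; pay $350.67 → $1,123.28
Quarter 2: $1,123.28 +$16.85 interest = $1,140.13; pay $345.74 → $794.39
Quarter 3: $794.39 +$11.92 interest = $806.31; pay $340.81 → $465.50
Quarter 4: $465.50 +$6.98 interest = $472.48; pay $335.87 → $136.61
Quarter 5: $136.61 +$2.05 interest = $138.66; pay $138.66 → $0.00
Balance reaches $0.00 in quarter 5.

5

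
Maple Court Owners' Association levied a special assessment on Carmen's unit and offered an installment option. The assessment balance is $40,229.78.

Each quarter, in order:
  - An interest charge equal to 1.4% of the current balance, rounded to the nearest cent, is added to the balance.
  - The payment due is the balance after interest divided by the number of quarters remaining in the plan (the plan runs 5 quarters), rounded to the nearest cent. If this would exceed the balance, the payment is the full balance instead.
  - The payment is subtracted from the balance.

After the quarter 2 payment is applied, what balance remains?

$24,818.46

Quarter 1: $40,229.78 +$563.22 interest = $40,793.00; pay $8,158.60 → $32,634.40
Quarter 2: $32,634.40 +$456.88 interest = $33,091.28; pay $8,272.82 → $24,818.46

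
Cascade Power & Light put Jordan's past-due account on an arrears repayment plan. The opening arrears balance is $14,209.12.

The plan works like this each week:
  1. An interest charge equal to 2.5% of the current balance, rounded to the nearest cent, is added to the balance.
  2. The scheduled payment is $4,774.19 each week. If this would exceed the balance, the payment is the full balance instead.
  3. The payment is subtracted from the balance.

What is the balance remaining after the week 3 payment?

Week 1: opening $14,209.12; interest $355.23 → $14,564.35; payment $4,774.19; balance $9,790.16
Week 2: opening $9,790.16; interest $244.75 → $10,034.91; payment $4,774.19; balance $5,260.72
Week 3: opening $5,260.72; interest $131.52 → $5,392.24; payment $4,774.19; balance $618.05

$618.05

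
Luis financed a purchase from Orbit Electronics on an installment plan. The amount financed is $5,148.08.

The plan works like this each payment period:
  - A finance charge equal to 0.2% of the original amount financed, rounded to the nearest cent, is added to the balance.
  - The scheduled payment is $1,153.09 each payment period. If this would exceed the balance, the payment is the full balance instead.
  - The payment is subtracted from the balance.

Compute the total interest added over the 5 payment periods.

# | Opening | Interest | Payment | End bal
1 | $5,148.08 | $10.30 | $1,153.09 | $4,005.29
2 | $4,005.29 | $10.30 | $1,153.09 | $2,862.50
3 | $2,862.50 | $10.30 | $1,153.09 | $1,719.71
4 | $1,719.71 | $10.30 | $1,153.09 | $576.92
5 | $576.92 | $10.30 | $587.22 | $0.00
Total interest: $10.30 + $10.30 + $10.30 + $10.30 + $10.30 = $51.50

$51.50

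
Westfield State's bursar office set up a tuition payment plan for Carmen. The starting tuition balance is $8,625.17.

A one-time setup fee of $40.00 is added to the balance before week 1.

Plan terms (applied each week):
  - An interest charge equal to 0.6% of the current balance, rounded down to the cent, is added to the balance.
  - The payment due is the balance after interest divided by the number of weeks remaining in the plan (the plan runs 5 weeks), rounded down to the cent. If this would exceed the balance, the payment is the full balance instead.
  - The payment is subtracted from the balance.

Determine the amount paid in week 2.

Week 1: opening $8,665.17; interest $51.99 → $8,717.16; payment $1,743.43; balance $6,973.73
Week 2: opening $6,973.73; interest $41.84 → $7,015.57; payment $1,753.89; balance $5,261.68

$1,753.89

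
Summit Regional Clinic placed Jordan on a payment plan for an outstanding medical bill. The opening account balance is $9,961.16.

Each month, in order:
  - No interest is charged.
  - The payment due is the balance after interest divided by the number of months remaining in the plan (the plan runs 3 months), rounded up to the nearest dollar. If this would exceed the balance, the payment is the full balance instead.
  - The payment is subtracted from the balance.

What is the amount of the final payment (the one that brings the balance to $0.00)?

$3,319.16

# | Opening | Payment | End bal
1 | $9,961.16 | $3,321.00 | $6,640.16
2 | $6,640.16 | $3,321.00 | $3,319.16
3 | $3,319.16 | $3,319.16 | $0.00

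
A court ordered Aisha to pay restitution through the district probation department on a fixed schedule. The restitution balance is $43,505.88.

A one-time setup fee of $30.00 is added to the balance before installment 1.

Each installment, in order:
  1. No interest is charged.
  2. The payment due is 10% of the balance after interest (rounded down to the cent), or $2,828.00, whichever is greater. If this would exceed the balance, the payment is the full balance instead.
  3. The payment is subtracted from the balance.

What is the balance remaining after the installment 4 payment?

# | Opening | Payment | End bal
1 | $43,535.88 | $4,353.58 | $39,182.30
2 | $39,182.30 | $3,918.23 | $35,264.07
3 | $35,264.07 | $3,526.40 | $31,737.67
4 | $31,737.67 | $3,173.76 | $28,563.91

$28,563.91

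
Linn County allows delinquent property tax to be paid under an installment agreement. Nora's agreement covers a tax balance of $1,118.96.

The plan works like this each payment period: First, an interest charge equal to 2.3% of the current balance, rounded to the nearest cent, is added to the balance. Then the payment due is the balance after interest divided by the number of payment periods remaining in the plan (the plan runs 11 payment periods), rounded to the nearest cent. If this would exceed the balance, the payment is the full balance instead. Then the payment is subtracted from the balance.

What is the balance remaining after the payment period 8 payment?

$366.05

Payment period 1: opening $1,118.96; interest $25.74 → $1,144.70; payment $104.06; balance $1,040.64
Payment period 2: opening $1,040.64; interest $23.93 → $1,064.57; payment $106.46; balance $958.11
Payment period 3: opening $958.11; interest $22.04 → $980.15; payment $108.91; balance $871.24
Payment period 4: opening $871.24; interest $20.04 → $891.28; payment $111.41; balance $779.87
Payment period 5: opening $779.87; interest $17.94 → $797.81; payment $113.97; balance $683.84
Payment period 6: opening $683.84; interest $15.73 → $699.57; payment $116.60; balance $582.97
Payment period 7: opening $582.97; interest $13.41 → $596.38; payment $119.28; balance $477.10
Payment period 8: opening $477.10; interest $10.97 → $488.07; payment $122.02; balance $366.05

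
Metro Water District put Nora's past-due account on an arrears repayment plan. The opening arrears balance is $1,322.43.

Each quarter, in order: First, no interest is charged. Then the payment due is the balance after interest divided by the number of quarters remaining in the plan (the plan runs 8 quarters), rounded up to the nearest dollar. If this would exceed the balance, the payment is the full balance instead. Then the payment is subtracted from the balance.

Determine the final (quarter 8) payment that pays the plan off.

Quarter 1: opening $1,322.43; payment $166.00; balance $1,156.43
Quarter 2: opening $1,156.43; payment $166.00; balance $990.43
Quarter 3: opening $990.43; payment $166.00; balance $824.43
Quarter 4: opening $824.43; payment $165.00; balance $659.43
Quarter 5: opening $659.43; payment $165.00; balance $494.43
Quarter 6: opening $494.43; payment $165.00; balance $329.43
Quarter 7: opening $329.43; payment $165.00; balance $164.43
Quarter 8: opening $164.43; payment $164.43; balance $0.00

$164.43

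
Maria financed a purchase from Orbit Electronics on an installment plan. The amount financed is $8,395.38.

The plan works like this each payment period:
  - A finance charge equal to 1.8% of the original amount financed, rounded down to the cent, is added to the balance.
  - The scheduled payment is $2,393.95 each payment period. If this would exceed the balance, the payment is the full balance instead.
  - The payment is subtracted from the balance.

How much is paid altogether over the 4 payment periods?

Payment period 1: $8,395.38 +$151.11 interest = $8,546.49; pay $2,393.95 → $6,152.54
Payment period 2: $6,152.54 +$151.11 interest = $6,303.65; pay $2,393.95 → $3,909.70
Payment period 3: $3,909.70 +$151.11 interest = $4,060.81; pay $2,393.95 → $1,666.86
Payment period 4: $1,666.86 +$151.11 interest = $1,817.97; pay $1,817.97 → $0.00
Total paid: $8,999.82

$8,999.82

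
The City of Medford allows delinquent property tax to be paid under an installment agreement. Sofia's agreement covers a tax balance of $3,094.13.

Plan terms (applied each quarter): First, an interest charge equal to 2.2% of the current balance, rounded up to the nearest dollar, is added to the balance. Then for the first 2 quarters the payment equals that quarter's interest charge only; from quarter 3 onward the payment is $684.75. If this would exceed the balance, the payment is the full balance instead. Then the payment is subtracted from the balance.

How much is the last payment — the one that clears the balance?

$560.13

Quarter 1: opening $3,094.13; interest $69.00 → $3,163.13; payment $69.00; balance $3,094.13
Quarter 2: opening $3,094.13; interest $69.00 → $3,163.13; payment $69.00; balance $3,094.13
Quarter 3: opening $3,094.13; interest $69.00 → $3,163.13; payment $684.75; balance $2,478.38
Quarter 4: opening $2,478.38; interest $55.00 → $2,533.38; payment $684.75; balance $1,848.63
Quarter 5: opening $1,848.63; interest $41.00 → $1,889.63; payment $684.75; balance $1,204.88
Quarter 6: opening $1,204.88; interest $27.00 → $1,231.88; payment $684.75; balance $547.13
Quarter 7: opening $547.13; interest $13.00 → $560.13; payment $560.13; balance $0.00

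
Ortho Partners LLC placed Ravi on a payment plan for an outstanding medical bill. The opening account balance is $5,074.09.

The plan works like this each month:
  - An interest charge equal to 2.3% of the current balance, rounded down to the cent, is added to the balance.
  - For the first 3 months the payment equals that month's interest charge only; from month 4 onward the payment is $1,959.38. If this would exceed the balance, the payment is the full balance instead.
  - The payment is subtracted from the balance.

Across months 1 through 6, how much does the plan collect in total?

$5,646.17

Month 1: opening $5,074.09; interest $116.70 → $5,190.79; payment $116.70; balance $5,074.09
Month 2: opening $5,074.09; interest $116.70 → $5,190.79; payment $116.70; balance $5,074.09
Month 3: opening $5,074.09; interest $116.70 → $5,190.79; payment $116.70; balance $5,074.09
Month 4: opening $5,074.09; interest $116.70 → $5,190.79; payment $1,959.38; balance $3,231.41
Month 5: opening $3,231.41; interest $74.32 → $3,305.73; payment $1,959.38; balance $1,346.35
Month 6: opening $1,346.35; interest $30.96 → $1,377.31; payment $1,377.31; balance $0.00
Total paid: $5,646.17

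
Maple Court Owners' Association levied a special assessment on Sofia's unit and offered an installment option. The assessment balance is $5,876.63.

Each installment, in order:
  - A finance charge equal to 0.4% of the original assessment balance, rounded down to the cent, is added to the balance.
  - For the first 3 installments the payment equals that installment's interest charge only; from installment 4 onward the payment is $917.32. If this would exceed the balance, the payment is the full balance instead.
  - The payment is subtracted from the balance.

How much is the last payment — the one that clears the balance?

Installment 1: $5,876.63 +$23.50 interest = $5,900.13; pay $23.50 → $5,876.63
Installment 2: $5,876.63 +$23.50 interest = $5,900.13; pay $23.50 → $5,876.63
Installment 3: $5,876.63 +$23.50 interest = $5,900.13; pay $23.50 → $5,876.63
Installment 4: $5,876.63 +$23.50 interest = $5,900.13; pay $917.32 → $4,982.81
Installment 5: $4,982.81 +$23.50 interest = $5,006.31; pay $917.32 → $4,088.99
Installment 6: $4,088.99 +$23.50 interest = $4,112.49; pay $917.32 → $3,195.17
Installment 7: $3,195.17 +$23.50 interest = $3,218.67; pay $917.32 → $2,301.35
Installment 8: $2,301.35 +$23.50 interest = $2,324.85; pay $917.32 → $1,407.53
Installment 9: $1,407.53 +$23.50 interest = $1,431.03; pay $917.32 → $513.71
Installment 10: $513.71 +$23.50 interest = $537.21; pay $537.21 → $0.00

$537.21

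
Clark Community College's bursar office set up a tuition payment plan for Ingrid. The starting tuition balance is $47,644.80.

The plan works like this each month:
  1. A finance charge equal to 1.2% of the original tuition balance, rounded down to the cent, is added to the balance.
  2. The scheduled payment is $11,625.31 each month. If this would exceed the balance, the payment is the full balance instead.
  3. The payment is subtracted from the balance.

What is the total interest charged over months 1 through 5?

$2,858.65

# | Opening | Interest | Payment | End bal
1 | $47,644.80 | $571.73 | $11,625.31 | $36,591.22
2 | $36,591.22 | $571.73 | $11,625.31 | $25,537.64
3 | $25,537.64 | $571.73 | $11,625.31 | $14,484.06
4 | $14,484.06 | $571.73 | $11,625.31 | $3,430.48
5 | $3,430.48 | $571.73 | $4,002.21 | $0.00
Total interest: $571.73 + $571.73 + $571.73 + $571.73 + $571.73 = $2,858.65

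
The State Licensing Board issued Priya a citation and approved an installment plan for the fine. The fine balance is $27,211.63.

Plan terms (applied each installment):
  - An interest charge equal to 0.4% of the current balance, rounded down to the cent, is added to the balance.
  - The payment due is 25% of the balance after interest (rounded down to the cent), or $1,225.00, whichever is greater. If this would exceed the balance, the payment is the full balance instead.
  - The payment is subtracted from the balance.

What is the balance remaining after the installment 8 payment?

$2,525.20

Installment 1: opening $27,211.63; interest $108.84 → $27,320.47; payment $6,830.11; balance $20,490.36
Installment 2: opening $20,490.36; interest $81.96 → $20,572.32; payment $5,143.08; balance $15,429.24
Installment 3: opening $15,429.24; interest $61.71 → $15,490.95; payment $3,872.73; balance $11,618.22
Installment 4: opening $11,618.22; interest $46.47 → $11,664.69; payment $2,916.17; balance $8,748.52
Installment 5: opening $8,748.52; interest $34.99 → $8,783.51; payment $2,195.87; balance $6,587.64
Installment 6: opening $6,587.64; interest $26.35 → $6,613.99; payment $1,653.49; balance $4,960.50
Installment 7: opening $4,960.50; interest $19.84 → $4,980.34; payment $1,245.08; balance $3,735.26
Installment 8: opening $3,735.26; interest $14.94 → $3,750.20; payment $1,225.00; balance $2,525.20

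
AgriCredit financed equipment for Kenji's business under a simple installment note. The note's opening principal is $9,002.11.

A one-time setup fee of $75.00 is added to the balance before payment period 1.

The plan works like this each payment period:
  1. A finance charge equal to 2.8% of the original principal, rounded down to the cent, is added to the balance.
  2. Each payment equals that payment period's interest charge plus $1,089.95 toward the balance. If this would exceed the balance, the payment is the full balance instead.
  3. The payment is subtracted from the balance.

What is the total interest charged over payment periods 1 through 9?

$2,268.45

# | Opening | Interest | Payment | End bal
1 | $9,077.11 | $252.05 | $1,342.00 | $7,987.16
2 | $7,987.16 | $252.05 | $1,342.00 | $6,897.21
3 | $6,897.21 | $252.05 | $1,342.00 | $5,807.26
4 | $5,807.26 | $252.05 | $1,342.00 | $4,717.31
5 | $4,717.31 | $252.05 | $1,342.00 | $3,627.36
6 | $3,627.36 | $252.05 | $1,342.00 | $2,537.41
7 | $2,537.41 | $252.05 | $1,342.00 | $1,447.46
8 | $1,447.46 | $252.05 | $1,342.00 | $357.51
9 | $357.51 | $252.05 | $609.56 | $0.00
Total interest: $252.05 + $252.05 + $252.05 + $252.05 + $252.05 + $252.05 + $252.05 + $252.05 + $252.05 = $2,268.45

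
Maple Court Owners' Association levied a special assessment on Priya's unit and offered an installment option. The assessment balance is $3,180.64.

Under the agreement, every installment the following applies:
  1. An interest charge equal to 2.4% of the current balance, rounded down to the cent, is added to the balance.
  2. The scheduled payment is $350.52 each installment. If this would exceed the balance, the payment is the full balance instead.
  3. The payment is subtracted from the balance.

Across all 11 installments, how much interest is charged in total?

# | Opening | Interest | Payment | End bal
1 | $3,180.64 | $76.33 | $350.52 | $2,906.45
2 | $2,906.45 | $69.75 | $350.52 | $2,625.68
3 | $2,625.68 | $63.01 | $350.52 | $2,338.17
4 | $2,338.17 | $56.11 | $350.52 | $2,043.76
5 | $2,043.76 | $49.05 | $350.52 | $1,742.29
6 | $1,742.29 | $41.81 | $350.52 | $1,433.58
7 | $1,433.58 | $34.40 | $350.52 | $1,117.46
8 | $1,117.46 | $26.81 | $350.52 | $793.75
9 | $793.75 | $19.05 | $350.52 | $462.28
10 | $462.28 | $11.09 | $350.52 | $122.85
11 | $122.85 | $2.94 | $125.79 | $0.00
Total interest: $76.33 + $69.75 + $63.01 + $56.11 + $49.05 + $41.81 + $34.40 + $26.81 + $19.05 + $11.09 + $2.94 = $450.35

$450.35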